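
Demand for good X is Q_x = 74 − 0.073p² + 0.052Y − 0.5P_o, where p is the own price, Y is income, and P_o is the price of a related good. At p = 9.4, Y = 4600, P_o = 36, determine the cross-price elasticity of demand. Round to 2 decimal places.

Evaluating quantity at (p, Y, P_o) gives Q_x = 74 − 0.073(9.4)² + 0.052(4600) − 0.5(36) = 74 − 6.4503 + 239.2 − 18 = 288.7497.
∂Q_x/∂P_o = −0.5, so E_xy = -0.5·(36/288.7497) ≈ -0.06.
E_xy < 0: the goods are complements.

-0.06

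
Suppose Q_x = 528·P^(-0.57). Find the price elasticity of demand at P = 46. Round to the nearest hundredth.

For a Cobb–Douglas (constant-elasticity) form Q_x = A·P^α·…, the elasticity with respect to P equals the exponent α at every point.
Here the exponent on P is -0.57, so the price elasticity of demand is -0.57.

-0.57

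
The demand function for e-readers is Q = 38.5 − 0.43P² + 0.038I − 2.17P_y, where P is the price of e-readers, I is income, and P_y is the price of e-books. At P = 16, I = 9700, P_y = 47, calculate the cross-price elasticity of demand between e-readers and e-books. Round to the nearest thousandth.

Evaluating quantity at (P, I, P_y) gives Q = 38.5 − 0.43(16)² + 0.038(9700) − 2.17(47) = 38.5 − 110.08 + 368.6 − 101.99 = 195.03.
∂Q/∂P_y = −2.17, so E_xy = -2.17·(47/195.03) ≈ -0.523.
E_xy < 0: the goods are complements.

-0.523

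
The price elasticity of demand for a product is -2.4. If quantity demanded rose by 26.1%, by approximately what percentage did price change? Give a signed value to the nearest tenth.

%ΔQ ≈ E × %ΔP ⇒ %ΔP = %ΔQ / E = (26.1%)/(-2.4) ≈ -10.9%.

-10.9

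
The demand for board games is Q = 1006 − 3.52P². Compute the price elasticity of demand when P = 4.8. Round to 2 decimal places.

At P = 4.8, Q = 924.8992.
dQ/dP = −2·3.52·P = −33.792.
Point elasticity E = (dQ/dP)·(P/Q) = -33.792 × 4.8/924.8992 ≈ -0.18.
|E| < 1, so demand is inelastic at this price.

-0.18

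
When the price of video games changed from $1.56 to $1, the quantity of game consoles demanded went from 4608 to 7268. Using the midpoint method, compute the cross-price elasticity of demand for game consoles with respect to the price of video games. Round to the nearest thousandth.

-1.024

%ΔQ_x = (7268 − 4608)/[(4608+7268)/2] = 2660/5938 ≈ 0.4480.
%ΔP_y = (1 − 1.56)/[(1.56+1)/2] ≈ -0.4375.
E_xy = 0.4480/-0.4375 ≈ -1.024.
E_xy < 0, so game consoles and video games are complements.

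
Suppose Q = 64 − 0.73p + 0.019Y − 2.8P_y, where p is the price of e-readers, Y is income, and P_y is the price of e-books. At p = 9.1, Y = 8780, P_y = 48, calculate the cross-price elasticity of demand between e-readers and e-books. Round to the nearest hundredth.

Evaluating quantity at (p, Y, P_y) gives Q = 64 − 0.73(9.1) + 0.019(8780) − 2.8(48) = 64 − 6.643 + 166.82 − 134.4 = 89.777.
∂Q/∂P_y = −2.8, so E_xy = -2.8·(48/89.777) ≈ -1.50.
E_xy < 0: the goods are complements.

-1.50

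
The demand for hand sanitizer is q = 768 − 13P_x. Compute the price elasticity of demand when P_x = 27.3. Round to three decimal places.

-0.859

At P_x = 27.3, q = 413.1.
dq/dP_x = −13.
Point elasticity E = (dq/dP_x)·(P_x/q) = -13 × 27.3/413.1 ≈ -0.859.
|E| < 1, so demand is inelastic at this price.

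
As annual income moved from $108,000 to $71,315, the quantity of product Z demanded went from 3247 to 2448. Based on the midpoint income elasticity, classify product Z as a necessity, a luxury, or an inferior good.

%ΔQ = (2448 − 3247)/[(3247+2448)/2] = -799/2847.5 ≈ -0.2806.
%ΔI = (71,315 − 108,000)/[(108,000+71,315)/2] = -36685/89657.5 ≈ -0.4092.
E_I = %ΔQ/%ΔI ≈ 0.686.
E_I ∈ (0,1): normal good (necessity).

necessity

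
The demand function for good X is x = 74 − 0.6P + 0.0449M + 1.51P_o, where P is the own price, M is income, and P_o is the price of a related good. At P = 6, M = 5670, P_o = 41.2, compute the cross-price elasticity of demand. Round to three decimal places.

0.161

First evaluate x: 74 − 0.6(6) + 0.0449(5670) + 1.51(41.2) = 74 − 3.6 + 254.583 + 62.212 = 387.195.
∂x/∂P_o = +1.51, so E_xy = 1.51·(41.2/387.195) ≈ 0.161.
E_xy > 0: the goods are substitutes.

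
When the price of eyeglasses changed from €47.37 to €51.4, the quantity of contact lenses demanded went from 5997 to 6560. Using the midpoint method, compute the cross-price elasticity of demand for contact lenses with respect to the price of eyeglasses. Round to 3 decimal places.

%ΔQ_x = (6560 − 5997)/[(5997+6560)/2] = 563/6278.5 ≈ 0.0897.
%ΔP_y = (51.4 − 47.37)/[(47.37+51.4)/2] ≈ 0.0816.
E_xy = 0.0897/0.0816 ≈ 1.099.
E_xy > 0, so contact lenses and eyeglasses are substitutes.

1.099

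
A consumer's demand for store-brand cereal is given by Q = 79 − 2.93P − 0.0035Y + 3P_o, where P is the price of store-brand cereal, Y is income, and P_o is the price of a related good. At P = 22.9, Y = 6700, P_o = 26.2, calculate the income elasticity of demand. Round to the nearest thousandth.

Q = 79 − 2.93(22.9) − 0.0035(6700) + 3(26.2) = 79 − 67.097 − 23.45 + 78.6 = 67.053.
∂Q/∂Y = −0.0035, so E_I = -0.0035·(6700/67.053) ≈ -0.350.
E_I < 0: inferior good.

-0.350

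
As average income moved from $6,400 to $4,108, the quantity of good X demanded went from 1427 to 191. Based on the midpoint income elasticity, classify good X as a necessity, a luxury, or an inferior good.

%ΔQ = (191 − 1427)/[(1427+191)/2] = -1236/809 ≈ -1.5278.
%ΔM = (4,108 − 6,400)/[(6,400+4,108)/2] = -2292/5254 ≈ -0.4362.
E_I = %ΔQ/%ΔM ≈ 3.502.
E_I > 1: normal good (luxury).

luxury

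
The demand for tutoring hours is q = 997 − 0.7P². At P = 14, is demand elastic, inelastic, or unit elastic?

At P = 14, q = 859.8.
dq/dP = −2·0.7·P = −19.6.
Point elasticity E = (dq/dP)·(P/q) = -19.6 × 14/859.8 ≈ -0.319.
|E| ≈ 0.319 < 1, so demand is inelastic.

inelastic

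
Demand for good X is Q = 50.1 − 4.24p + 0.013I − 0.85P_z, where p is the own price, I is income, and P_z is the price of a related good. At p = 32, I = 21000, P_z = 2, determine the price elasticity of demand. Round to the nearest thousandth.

-0.731

Substituting, Q = 50.1 − 4.24(32) + 0.013(21000) − 0.85(2) = 50.1 − 135.68 + 273 − 1.7 = 185.72.
∂Q/∂p = −4.24, so E_p = (−4.24)·(32/185.72) ≈ -0.731.
|E_p| < 1: demand is inelastic.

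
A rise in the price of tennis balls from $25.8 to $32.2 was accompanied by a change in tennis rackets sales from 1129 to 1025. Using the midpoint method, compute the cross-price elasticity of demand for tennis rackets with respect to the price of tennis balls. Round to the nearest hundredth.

%ΔQ_x = (1025 − 1129)/[(1129+1025)/2] = -104/1077 ≈ -0.0966.
%ΔP_y = (32.2 − 25.8)/[(25.8+32.2)/2] ≈ 0.2207.
E_xy = -0.0966/0.2207 ≈ -0.44.
E_xy < 0, so tennis rackets and tennis balls are complements.

-0.44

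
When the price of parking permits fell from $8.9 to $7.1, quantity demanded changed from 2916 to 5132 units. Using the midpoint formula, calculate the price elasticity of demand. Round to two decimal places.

-2.45

%Δq = (5132 − 2916)/[(2916 + 5132)/2] = 2216/4024 ≈ 0.5507.
%Δp = (7.1 − 8.9)/[(8.9 + 7.1)/2] = -1.8/8 ≈ -0.2250.
Arc elasticity E = %Δq/%Δp ≈ 0.5507/-0.2250 ≈ -2.45.
|E| > 1: demand is elastic over this range.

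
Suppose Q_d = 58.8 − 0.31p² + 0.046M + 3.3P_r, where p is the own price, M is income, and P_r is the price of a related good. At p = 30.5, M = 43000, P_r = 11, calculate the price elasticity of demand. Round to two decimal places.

-0.32

Evaluating quantity at (p, M, P_r) gives Q_d = 58.8 − 0.31(30.5)² + 0.046(43000) + 3.3(11) = 58.8 − 288.3775 + 1978 + 36.3 = 1784.7225.
∂Q_d/∂p = −2·0.31·p = -18.91, so E_p = -18.91·(30.5/1784.7225) ≈ -0.32.
|E_p| < 1: demand is inelastic.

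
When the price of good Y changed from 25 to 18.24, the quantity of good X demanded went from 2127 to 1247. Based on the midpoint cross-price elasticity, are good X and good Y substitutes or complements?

%ΔQ_x = (1247 − 2127)/[(2127+1247)/2] = -880/1687 ≈ -0.5216.
%ΔP_y = (18.24 − 25)/[(25+18.24)/2] ≈ -0.3127.
E_xy = -0.5216/-0.3127 ≈ 1.668.
E_xy > 0, so the goods are substitutes.

substitutes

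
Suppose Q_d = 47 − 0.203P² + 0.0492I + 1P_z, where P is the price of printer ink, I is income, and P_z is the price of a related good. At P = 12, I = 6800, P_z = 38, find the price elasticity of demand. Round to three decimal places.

-0.150

At the given point, Q_d = 47 − 0.203(12)² + 0.0492(6800) + 1(38) = 47 − 29.232 + 334.56 + 38 = 390.328.
∂Q_d/∂P = −2·0.203·P = -4.872, so E_p = -4.872·(12/390.328) ≈ -0.150.
|E_p| < 1: demand is inelastic.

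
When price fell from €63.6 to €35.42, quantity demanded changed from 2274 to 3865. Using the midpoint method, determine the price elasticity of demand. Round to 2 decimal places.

-0.91

%Δq = (3865 − 2274)/[(2274 + 3865)/2] = 1591/3069.5 ≈ 0.5183.
%ΔP = (35.42 − 63.6)/[(63.6 + 35.42)/2] = -28.18/49.51 ≈ -0.5692.
Arc elasticity E = %Δq/%ΔP ≈ 0.5183/-0.5692 ≈ -0.91.
|E| < 1: demand is inelastic over this range.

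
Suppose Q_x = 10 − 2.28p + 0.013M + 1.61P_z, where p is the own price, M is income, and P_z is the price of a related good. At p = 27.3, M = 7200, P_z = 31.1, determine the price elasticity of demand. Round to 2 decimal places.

At the given point, Q_x = 10 − 2.28(27.3) + 0.013(7200) + 1.61(31.1) = 10 − 62.244 + 93.6 + 50.071 = 91.427.
∂Q_x/∂p = −2.28, so E_p = (−2.28)·(27.3/91.427) ≈ -0.68.
|E_p| < 1: demand is inelastic.

-0.68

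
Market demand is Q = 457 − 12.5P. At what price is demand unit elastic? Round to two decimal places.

18.28

For linear demand Q = a − bP, E = −bP/(a − bP). |E| = 1 ⇒ bP = a − bP ⇒ P = a/(2b).
P = 457/(2·12.5) = 18.28.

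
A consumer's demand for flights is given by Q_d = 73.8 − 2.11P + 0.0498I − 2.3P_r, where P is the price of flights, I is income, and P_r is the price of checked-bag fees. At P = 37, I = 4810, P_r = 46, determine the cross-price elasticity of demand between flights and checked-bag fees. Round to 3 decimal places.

-0.817

First evaluate Q_d: 73.8 − 2.11(37) + 0.0498(4810) − 2.3(46) = 73.8 − 78.07 + 239.538 − 105.8 = 129.468.
∂Q_d/∂P_r = −2.3, so E_xy = -2.3·(46/129.468) ≈ -0.817.
E_xy < 0: the goods are complements.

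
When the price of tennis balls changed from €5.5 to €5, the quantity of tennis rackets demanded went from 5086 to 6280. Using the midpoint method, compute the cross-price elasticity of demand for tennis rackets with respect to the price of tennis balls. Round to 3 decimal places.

-2.206

%ΔQ_x = (6280 − 5086)/[(5086+6280)/2] = 1194/5683 ≈ 0.2101.
%ΔP_y = (5 − 5.5)/[(5.5+5)/2] ≈ -0.0952.
E_xy = 0.2101/-0.0952 ≈ -2.206.
E_xy < 0, so tennis rackets and tennis balls are complements.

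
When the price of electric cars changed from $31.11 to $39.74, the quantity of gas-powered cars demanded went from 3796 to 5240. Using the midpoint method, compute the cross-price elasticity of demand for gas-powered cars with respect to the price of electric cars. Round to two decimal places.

%ΔQ_x = (5240 − 3796)/[(3796+5240)/2] = 1444/4518 ≈ 0.3196.
%ΔP_y = (39.74 − 31.11)/[(31.11+39.74)/2] ≈ 0.2436.
E_xy = 0.3196/0.2436 ≈ 1.31.
E_xy > 0, so gas-powered cars and electric cars are substitutes.

1.31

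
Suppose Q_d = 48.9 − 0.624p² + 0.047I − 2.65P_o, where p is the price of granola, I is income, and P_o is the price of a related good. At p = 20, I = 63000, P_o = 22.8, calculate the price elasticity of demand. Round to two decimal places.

Q_d = 48.9 − 0.624(20)² + 0.047(63000) − 2.65(22.8) = 48.9 − 249.6 + 2961 − 60.42 = 2699.88.
∂Q_d/∂p = −2·0.624·p = -24.96, so E_p = -24.96·(20/2699.88) ≈ -0.18.
|E_p| < 1: demand is inelastic.

-0.18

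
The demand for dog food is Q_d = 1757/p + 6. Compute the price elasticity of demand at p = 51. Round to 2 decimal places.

-0.85

At p = 51, Q_d = 40.451.
dQ_d/dp = −1757/p² = −0.6755.
Point elasticity E = (dQ_d/dp)·(p/Q_d) = -0.6755 × 51/40.451 ≈ -0.85.
|E| < 1, so demand is inelastic at this price.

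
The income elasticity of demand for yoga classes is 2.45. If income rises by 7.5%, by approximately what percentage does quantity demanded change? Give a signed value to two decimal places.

%ΔQ ≈ E × %ΔI = (2.45) × (7.5%) ≈ 18.38%.

18.38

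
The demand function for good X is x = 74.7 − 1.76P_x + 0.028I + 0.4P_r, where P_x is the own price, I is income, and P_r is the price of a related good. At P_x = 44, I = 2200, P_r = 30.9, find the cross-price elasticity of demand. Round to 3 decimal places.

0.174

Substituting, x = 74.7 − 1.76(44) + 0.028(2200) + 0.4(30.9) = 74.7 − 77.44 + 61.6 + 12.36 = 71.22.
∂x/∂P_r = +0.4, so E_xy = 0.4·(30.9/71.22) ≈ 0.174.
E_xy > 0: the goods are substitutes.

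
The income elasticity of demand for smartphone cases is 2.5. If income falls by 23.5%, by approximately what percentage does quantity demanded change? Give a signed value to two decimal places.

-58.75

%ΔQ ≈ E × %ΔI = (2.5) × (-23.5%) = -58.75%.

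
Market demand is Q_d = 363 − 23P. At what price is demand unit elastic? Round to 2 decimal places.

For linear demand Q_d = a − bP, E = −bP/(a − bP). |E| = 1 ⇒ bP = a − bP ⇒ P = a/(2b).
P = 363/(2·23) ≈ 7.89.

7.89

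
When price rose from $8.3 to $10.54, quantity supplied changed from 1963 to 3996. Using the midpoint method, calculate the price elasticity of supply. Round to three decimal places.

2.869

%ΔQ = (3996 − 1963)/[(1963 + 3996)/2] = 2033/2979.5 ≈ 0.6823.
%ΔP = (10.54 − 8.3)/[(8.3 + 10.54)/2] = 2.24/9.42 ≈ 0.2378.
Arc elasticity E = %ΔQ/%ΔP ≈ 0.6823/0.2378 ≈ 2.869.
|E| > 1: supply is elastic over this range.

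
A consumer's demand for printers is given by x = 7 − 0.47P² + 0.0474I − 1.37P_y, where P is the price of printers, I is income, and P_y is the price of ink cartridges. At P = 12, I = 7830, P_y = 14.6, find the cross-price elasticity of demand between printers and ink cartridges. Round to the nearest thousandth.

At the given point, x = 7 − 0.47(12)² + 0.0474(7830) − 1.37(14.6) = 7 − 67.68 + 371.142 − 20.002 = 290.46.
∂x/∂P_y = −1.37, so E_xy = -1.37·(14.6/290.46) ≈ -0.069.
E_xy < 0: the goods are complements.

-0.069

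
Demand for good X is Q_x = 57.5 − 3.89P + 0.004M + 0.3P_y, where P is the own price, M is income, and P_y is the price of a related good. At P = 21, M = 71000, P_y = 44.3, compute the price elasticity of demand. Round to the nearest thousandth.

-0.299

Q_x = 57.5 − 3.89(21) + 0.004(71000) + 0.3(44.3) = 57.5 − 81.69 + 284 + 13.29 = 273.1.
∂Q_x/∂P = −3.89, so E_p = (−3.89)·(21/273.1) ≈ -0.299.
|E_p| < 1: demand is inelastic.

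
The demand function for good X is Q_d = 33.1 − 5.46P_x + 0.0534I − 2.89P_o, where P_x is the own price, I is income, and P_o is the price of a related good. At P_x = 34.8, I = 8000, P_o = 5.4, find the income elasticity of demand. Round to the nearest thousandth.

First evaluate Q_d: 33.1 − 5.46(34.8) + 0.0534(8000) − 2.89(5.4) = 33.1 − 190.008 + 427.2 − 15.606 = 254.686.
∂Q_d/∂I = +0.0534, so E_I = 0.0534·(8000/254.686) ≈ 1.677.
E_I > 1: normal good (luxury).

1.677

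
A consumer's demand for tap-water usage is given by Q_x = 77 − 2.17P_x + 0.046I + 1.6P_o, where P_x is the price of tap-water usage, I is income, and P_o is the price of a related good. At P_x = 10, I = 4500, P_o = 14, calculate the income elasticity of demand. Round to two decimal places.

At the given point, Q_x = 77 − 2.17(10) + 0.046(4500) + 1.6(14) = 77 − 21.7 + 207 + 22.4 = 284.7.
∂Q_x/∂I = +0.046, so E_I = 0.046·(4500/284.7) ≈ 0.73.
E_I ∈ (0,1): normal good (necessity).

0.73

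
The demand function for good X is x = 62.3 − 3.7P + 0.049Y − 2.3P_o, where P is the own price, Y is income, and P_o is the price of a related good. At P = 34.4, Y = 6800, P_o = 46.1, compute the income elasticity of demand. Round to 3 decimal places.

At the given point, x = 62.3 − 3.7(34.4) + 0.049(6800) − 2.3(46.1) = 62.3 − 127.28 + 333.2 − 106.03 = 162.19.
∂x/∂Y = +0.049, so E_I = 0.049·(6800/162.19) ≈ 2.054.
E_I > 1: normal good (luxury).

2.054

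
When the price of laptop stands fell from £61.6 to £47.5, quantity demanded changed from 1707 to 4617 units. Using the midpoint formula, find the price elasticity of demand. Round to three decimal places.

-3.560

%Δq = (4617 − 1707)/[(1707 + 4617)/2] = 2910/3162 ≈ 0.9203.
%Δp = (47.5 − 61.6)/[(61.6 + 47.5)/2] = -14.1/54.55 ≈ -0.2585.
Arc elasticity E = %Δq/%Δp ≈ 0.9203/-0.2585 ≈ -3.560.
|E| > 1: demand is elastic over this range.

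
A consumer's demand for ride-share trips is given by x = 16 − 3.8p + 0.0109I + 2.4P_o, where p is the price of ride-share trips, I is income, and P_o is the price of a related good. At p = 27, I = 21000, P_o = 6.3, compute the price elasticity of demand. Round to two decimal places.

-0.65

First evaluate x: 16 − 3.8(27) + 0.0109(21000) + 2.4(6.3) = 16 − 102.6 + 228.9 + 15.12 = 157.42.
∂x/∂p = −3.8, so E_p = (−3.8)·(27/157.42) ≈ -0.65.
|E_p| < 1: demand is inelastic.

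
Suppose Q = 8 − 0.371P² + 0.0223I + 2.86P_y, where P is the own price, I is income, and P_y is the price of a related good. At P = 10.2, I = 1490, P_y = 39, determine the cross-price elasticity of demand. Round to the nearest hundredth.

At the given point, Q = 8 − 0.371(10.2)² + 0.0223(1490) + 2.86(39) = 8 − 38.5988 + 33.227 + 111.54 = 114.1682.
∂Q/∂P_y = +2.86, so E_xy = 2.86·(39/114.1682) ≈ 0.98.
E_xy > 0: the goods are substitutes.

0.98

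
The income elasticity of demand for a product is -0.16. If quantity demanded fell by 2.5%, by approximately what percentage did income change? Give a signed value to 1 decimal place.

%ΔQ ≈ E × %ΔI ⇒ %ΔI = %ΔQ / E = (-2.5%)/(-0.16) ≈ 15.6%.

15.6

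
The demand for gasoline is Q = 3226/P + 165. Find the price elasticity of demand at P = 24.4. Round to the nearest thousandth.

-0.445

At P = 24.4, Q = 297.2131.
dQ/dP = −3226/P² = −5.4186.
Point elasticity E = (dQ/dP)·(P/Q) = -5.4186 × 24.4/297.2131 ≈ -0.445.
|E| < 1, so demand is inelastic at this price.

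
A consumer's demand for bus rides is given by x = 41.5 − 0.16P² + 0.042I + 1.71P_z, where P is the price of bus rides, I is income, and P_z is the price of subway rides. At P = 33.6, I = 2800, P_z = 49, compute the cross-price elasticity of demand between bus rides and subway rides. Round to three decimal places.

1.346

At the given point, x = 41.5 − 0.16(33.6)² + 0.042(2800) + 1.71(49) = 41.5 − 180.6336 + 117.6 + 83.79 = 62.2564.
∂x/∂P_z = +1.71, so E_xy = 1.71·(49/62.2564) ≈ 1.346.
E_xy > 0: the goods are substitutes.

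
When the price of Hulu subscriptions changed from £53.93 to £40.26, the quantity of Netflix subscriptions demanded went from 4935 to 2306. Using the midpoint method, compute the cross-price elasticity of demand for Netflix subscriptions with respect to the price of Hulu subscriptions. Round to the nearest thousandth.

%ΔQ_x = (2306 − 4935)/[(4935+2306)/2] = -2629/3620.5 ≈ -0.7261.
%ΔP_y = (40.26 − 53.93)/[(53.93+40.26)/2] ≈ -0.2903.
E_xy = -0.7261/-0.2903 ≈ 2.502.
E_xy > 0, so Netflix subscriptions and Hulu subscriptions are substitutes.

2.502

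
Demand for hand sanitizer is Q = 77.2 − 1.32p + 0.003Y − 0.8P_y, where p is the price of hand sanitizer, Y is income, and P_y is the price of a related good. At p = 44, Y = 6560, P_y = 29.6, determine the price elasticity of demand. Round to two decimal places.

-3.84

Evaluating quantity at (p, Y, P_y) gives Q = 77.2 − 1.32(44) + 0.003(6560) − 0.8(29.6) = 77.2 − 58.08 + 19.68 − 23.68 = 15.12.
∂Q/∂p = −1.32, so E_p = (−1.32)·(44/15.12) ≈ -3.84.
|E_p| > 1: demand is elastic.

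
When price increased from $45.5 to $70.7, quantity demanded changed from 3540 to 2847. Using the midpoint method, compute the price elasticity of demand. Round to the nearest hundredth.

%Δq = (2847 − 3540)/[(3540 + 2847)/2] = -693/3193.5 ≈ -0.2170.
%Δp = (70.7 − 45.5)/[(45.5 + 70.7)/2] = 25.2/58.1 ≈ 0.4337.
Arc elasticity E = %Δq/%Δp ≈ -0.2170/0.4337 ≈ -0.50.
|E| < 1: demand is inelastic over this range.

-0.50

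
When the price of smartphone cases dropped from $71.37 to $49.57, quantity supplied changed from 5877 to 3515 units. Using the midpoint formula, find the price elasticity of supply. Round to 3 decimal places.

1.395

%Δq = (3515 − 5877)/[(5877 + 3515)/2] = -2362/4696 ≈ -0.5030.
%ΔP = (49.57 − 71.37)/[(71.37 + 49.57)/2] = -21.8/60.47 ≈ -0.3605.
Arc elasticity E = %Δq/%ΔP ≈ -0.5030/-0.3605 ≈ 1.395.
|E| > 1: supply is elastic over this range.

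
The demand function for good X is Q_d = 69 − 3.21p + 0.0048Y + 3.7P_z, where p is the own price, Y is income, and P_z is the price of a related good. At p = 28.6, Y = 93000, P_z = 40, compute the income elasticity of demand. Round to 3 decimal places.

0.781

At the given point, Q_d = 69 − 3.21(28.6) + 0.0048(93000) + 3.7(40) = 69 − 91.806 + 446.4 + 148 = 571.594.
∂Q_d/∂Y = +0.0048, so E_I = 0.0048·(93000/571.594) ≈ 0.781.
E_I ∈ (0,1): normal good (necessity).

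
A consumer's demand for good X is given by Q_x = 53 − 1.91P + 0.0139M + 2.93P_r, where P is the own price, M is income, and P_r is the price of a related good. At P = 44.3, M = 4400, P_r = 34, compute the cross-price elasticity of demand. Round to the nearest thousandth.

Evaluating quantity at (P, M, P_r) gives Q_x = 53 − 1.91(44.3) + 0.0139(4400) + 2.93(34) = 53 − 84.613 + 61.16 + 99.62 = 129.167.
∂Q_x/∂P_r = +2.93, so E_xy = 2.93·(34/129.167) ≈ 0.771.
E_xy > 0: the goods are substitutes.

0.771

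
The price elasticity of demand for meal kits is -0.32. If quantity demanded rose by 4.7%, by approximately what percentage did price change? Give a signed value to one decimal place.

%ΔQ ≈ E × %ΔP ⇒ %ΔP = %ΔQ / E = (4.7%)/(-0.32) ≈ -14.7%.

-14.7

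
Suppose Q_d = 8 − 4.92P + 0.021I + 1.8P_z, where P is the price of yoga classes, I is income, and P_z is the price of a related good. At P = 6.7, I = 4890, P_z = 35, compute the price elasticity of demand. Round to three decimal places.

-0.234

At the given point, Q_d = 8 − 4.92(6.7) + 0.021(4890) + 1.8(35) = 8 − 32.964 + 102.69 + 63 = 140.726.
∂Q_d/∂P = −4.92, so E_p = (−4.92)·(6.7/140.726) ≈ -0.234.
|E_p| < 1: demand is inelastic.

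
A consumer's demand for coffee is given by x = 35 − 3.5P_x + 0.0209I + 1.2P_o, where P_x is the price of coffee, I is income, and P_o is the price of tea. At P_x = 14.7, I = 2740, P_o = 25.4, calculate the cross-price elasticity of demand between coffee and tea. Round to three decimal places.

0.428

x = 35 − 3.5(14.7) + 0.0209(2740) + 1.2(25.4) = 35 − 51.45 + 57.266 + 30.48 = 71.296.
∂x/∂P_o = +1.2, so E_xy = 1.2·(25.4/71.296) ≈ 0.428.
E_xy > 0: the goods are substitutes.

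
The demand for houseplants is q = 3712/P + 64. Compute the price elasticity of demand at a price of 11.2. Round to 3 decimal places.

At P = 11.2, q = 395.4286.
dq/dP = −3712/P² = −29.5918.
Point elasticity E = (dq/dP)·(P/q) = -29.5918 × 11.2/395.4286 ≈ -0.838.
|E| < 1, so demand is inelastic at this price.

-0.838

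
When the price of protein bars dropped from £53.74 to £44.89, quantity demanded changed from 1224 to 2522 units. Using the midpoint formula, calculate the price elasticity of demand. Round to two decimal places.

-3.86

%ΔQ = (2522 − 1224)/[(1224 + 2522)/2] = 1298/1873 ≈ 0.6930.
%Δp = (44.89 − 53.74)/[(53.74 + 44.89)/2] = -8.85/49.315 ≈ -0.1795.
Arc elasticity E = %ΔQ/%Δp ≈ 0.6930/-0.1795 ≈ -3.86.
|E| > 1: demand is elastic over this range.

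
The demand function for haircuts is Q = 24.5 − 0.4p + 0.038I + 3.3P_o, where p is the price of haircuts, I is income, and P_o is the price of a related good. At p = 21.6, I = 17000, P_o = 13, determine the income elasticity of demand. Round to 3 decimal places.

0.917

Q = 24.5 − 0.4(21.6) + 0.038(17000) + 3.3(13) = 24.5 − 8.64 + 646 + 42.9 = 704.76.
∂Q/∂I = +0.038, so E_I = 0.038·(17000/704.76) ≈ 0.917.
E_I ∈ (0,1): normal good (necessity).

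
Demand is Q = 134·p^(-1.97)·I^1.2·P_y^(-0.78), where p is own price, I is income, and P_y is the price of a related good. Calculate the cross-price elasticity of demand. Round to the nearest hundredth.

For a Cobb–Douglas (constant-elasticity) form Q = A·P_y^α·…, the elasticity with respect to P_y equals the exponent α at every point.
Here the exponent on P_y is -0.78, so the cross-price elasticity of demand is -0.78.

-0.78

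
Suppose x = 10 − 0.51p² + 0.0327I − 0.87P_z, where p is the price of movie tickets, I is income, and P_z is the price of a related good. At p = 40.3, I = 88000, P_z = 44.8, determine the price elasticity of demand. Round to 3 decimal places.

-0.820

First evaluate x: 10 − 0.51(40.3)² + 0.0327(88000) − 0.87(44.8) = 10 − 828.2859 + 2877.6 − 38.976 = 2020.3381.
∂x/∂p = −2·0.51·p = -41.106, so E_p = -41.106·(40.3/2020.3381) ≈ -0.820.
|E_p| < 1: demand is inelastic.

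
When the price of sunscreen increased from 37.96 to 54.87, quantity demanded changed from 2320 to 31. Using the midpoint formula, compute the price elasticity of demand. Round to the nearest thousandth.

-5.345

%Δq = (31 − 2320)/[(2320 + 31)/2] = -2289/1175.5 ≈ -1.9473.
%Δp = (54.87 − 37.96)/[(37.96 + 54.87)/2] = 16.91/46.415 ≈ 0.3643.
Arc elasticity E = %Δq/%Δp ≈ -1.9473/0.3643 ≈ -5.345.
|E| > 1: demand is elastic over this range.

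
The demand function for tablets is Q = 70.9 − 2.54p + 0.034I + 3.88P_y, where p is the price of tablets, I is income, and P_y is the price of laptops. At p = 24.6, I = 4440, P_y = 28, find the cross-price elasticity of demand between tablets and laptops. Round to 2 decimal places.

At the given point, Q = 70.9 − 2.54(24.6) + 0.034(4440) + 3.88(28) = 70.9 − 62.484 + 150.96 + 108.64 = 268.016.
∂Q/∂P_y = +3.88, so E_xy = 3.88·(28/268.016) ≈ 0.41.
E_xy > 0: the goods are substitutes.

0.41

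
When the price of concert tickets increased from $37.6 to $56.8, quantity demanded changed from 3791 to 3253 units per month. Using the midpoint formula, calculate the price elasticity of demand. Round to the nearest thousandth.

%ΔQ = (3253 − 3791)/[(3791 + 3253)/2] = -538/3522 ≈ -0.1528.
%ΔP = (56.8 − 37.6)/[(37.6 + 56.8)/2] = 19.2/47.2 ≈ 0.4068.
Arc elasticity E = %ΔQ/%ΔP ≈ -0.1528/0.4068 ≈ -0.376.
|E| < 1: demand is inelastic over this range.

-0.376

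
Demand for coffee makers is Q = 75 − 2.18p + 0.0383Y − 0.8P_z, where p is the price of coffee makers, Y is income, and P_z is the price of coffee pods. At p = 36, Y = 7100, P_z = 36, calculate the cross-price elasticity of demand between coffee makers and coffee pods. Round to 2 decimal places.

-0.12

Substituting, Q = 75 − 2.18(36) + 0.0383(7100) − 0.8(36) = 75 − 78.48 + 271.93 − 28.8 = 239.65.
∂Q/∂P_z = −0.8, so E_xy = -0.8·(36/239.65) ≈ -0.12.
E_xy < 0: the goods are complements.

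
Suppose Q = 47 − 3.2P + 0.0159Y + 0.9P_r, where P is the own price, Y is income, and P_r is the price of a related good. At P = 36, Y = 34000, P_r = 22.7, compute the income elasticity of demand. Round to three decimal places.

1.097

Substituting, Q = 47 − 3.2(36) + 0.0159(34000) + 0.9(22.7) = 47 − 115.2 + 540.6 + 20.43 = 492.83.
∂Q/∂Y = +0.0159, so E_I = 0.0159·(34000/492.83) ≈ 1.097.
E_I > 1: normal good (luxury).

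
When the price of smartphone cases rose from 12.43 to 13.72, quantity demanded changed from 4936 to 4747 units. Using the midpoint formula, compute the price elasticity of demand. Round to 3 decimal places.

%Δq = (4747 − 4936)/[(4936 + 4747)/2] = -189/4841.5 ≈ -0.0390.
%Δp = (13.72 − 12.43)/[(12.43 + 13.72)/2] = 1.29/13.075 ≈ 0.0987.
Arc elasticity E = %Δq/%Δp ≈ -0.0390/0.0987 ≈ -0.396.
|E| < 1: demand is inelastic over this range.

-0.396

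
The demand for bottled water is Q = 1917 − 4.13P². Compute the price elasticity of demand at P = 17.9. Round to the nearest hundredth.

At P = 17.9, Q = 593.7067.
dQ/dP = −2·4.13·P = −147.854.
Point elasticity E = (dQ/dP)·(P/Q) = -147.854 × 17.9/593.7067 ≈ -4.46.
|E| > 1, so demand is elastic at this price.

-4.46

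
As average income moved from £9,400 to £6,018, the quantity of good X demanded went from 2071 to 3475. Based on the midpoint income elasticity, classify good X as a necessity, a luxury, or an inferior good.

%ΔQ = (3475 − 2071)/[(2071+3475)/2] = 1404/2773 ≈ 0.5063.
%ΔM = (6,018 − 9,400)/[(9,400+6,018)/2] = -3382/7709 ≈ -0.4387.
E_I = %ΔQ/%ΔM ≈ -1.154.
E_I < 0: inferior good.

inferior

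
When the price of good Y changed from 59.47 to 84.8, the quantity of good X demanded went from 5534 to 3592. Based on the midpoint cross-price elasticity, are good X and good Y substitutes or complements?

%ΔQ_x = (3592 − 5534)/[(5534+3592)/2] = -1942/4563 ≈ -0.4256.
%ΔP_y = (84.8 − 59.47)/[(59.47+84.8)/2] ≈ 0.3511.
E_xy = -0.4256/0.3511 ≈ -1.212.
E_xy < 0, so the goods are complements.

complements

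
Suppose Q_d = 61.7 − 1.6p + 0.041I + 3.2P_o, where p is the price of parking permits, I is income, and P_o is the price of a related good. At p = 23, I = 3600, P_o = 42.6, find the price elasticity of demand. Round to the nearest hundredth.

-0.12

Evaluating quantity at (p, I, P_o) gives Q_d = 61.7 − 1.6(23) + 0.041(3600) + 3.2(42.6) = 61.7 − 36.8 + 147.6 + 136.32 = 308.82.
∂Q_d/∂p = −1.6, so E_p = (−1.6)·(23/308.82) ≈ -0.12.
|E_p| < 1: demand is inelastic.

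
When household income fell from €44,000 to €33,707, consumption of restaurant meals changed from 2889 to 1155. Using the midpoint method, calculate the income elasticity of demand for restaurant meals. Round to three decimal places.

%ΔQ = (1155 − 2889)/[(2889+1155)/2] = -1734/2022 ≈ -0.8576.
%ΔY = (33,707 − 44,000)/[(44,000+33,707)/2] = -10293/38853.5 ≈ -0.2649.
E_I = %ΔQ/%ΔY ≈ 3.237.
E_I > 1: normal good (luxury).

3.237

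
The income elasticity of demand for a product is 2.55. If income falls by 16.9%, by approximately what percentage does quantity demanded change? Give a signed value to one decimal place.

%ΔQ ≈ E × %ΔI = (2.55) × (-16.9%) ≈ -43.1%.

-43.1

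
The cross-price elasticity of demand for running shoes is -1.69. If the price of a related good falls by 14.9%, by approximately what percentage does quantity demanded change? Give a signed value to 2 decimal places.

%ΔQ ≈ E × %ΔP_y = (-1.69) × (-14.9%) ≈ 25.18%.

25.18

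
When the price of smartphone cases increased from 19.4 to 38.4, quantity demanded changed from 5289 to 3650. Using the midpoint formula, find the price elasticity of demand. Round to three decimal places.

%ΔQ = (3650 − 5289)/[(5289 + 3650)/2] = -1639/4469.5 ≈ -0.3667.
%Δp = (38.4 − 19.4)/[(19.4 + 38.4)/2] = 19/28.9 ≈ 0.6574.
Arc elasticity E = %ΔQ/%Δp ≈ -0.3667/0.6574 ≈ -0.558.
|E| < 1: demand is inelastic over this range.

-0.558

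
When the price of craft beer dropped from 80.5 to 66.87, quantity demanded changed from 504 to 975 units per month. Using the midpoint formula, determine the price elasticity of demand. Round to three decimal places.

%ΔQ = (975 − 504)/[(504 + 975)/2] = 471/739.5 ≈ 0.6369.
%ΔP = (66.87 − 80.5)/[(80.5 + 66.87)/2] = -13.63/73.685 ≈ -0.1850.
Arc elasticity E = %ΔQ/%ΔP ≈ 0.6369/-0.1850 ≈ -3.443.
|E| > 1: demand is elastic over this range.

-3.443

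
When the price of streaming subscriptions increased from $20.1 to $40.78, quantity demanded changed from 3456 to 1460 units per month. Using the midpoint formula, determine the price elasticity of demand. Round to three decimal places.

-1.195

%Δq = (1460 − 3456)/[(3456 + 1460)/2] = -1996/2458 ≈ -0.8120.
%Δp = (40.78 − 20.1)/[(20.1 + 40.78)/2] = 20.68/30.44 ≈ 0.6794.
Arc elasticity E = %Δq/%Δp ≈ -0.8120/0.6794 ≈ -1.195.
|E| > 1: demand is elastic over this range.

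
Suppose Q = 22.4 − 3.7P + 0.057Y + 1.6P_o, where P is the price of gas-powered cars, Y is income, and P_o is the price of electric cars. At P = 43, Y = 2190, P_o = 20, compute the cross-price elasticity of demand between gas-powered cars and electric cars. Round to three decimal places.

Substituting, Q = 22.4 − 3.7(43) + 0.057(2190) + 1.6(20) = 22.4 − 159.1 + 124.83 + 32 = 20.13.
∂Q/∂P_o = +1.6, so E_xy = 1.6·(20/20.13) ≈ 1.590.
E_xy > 0: the goods are substitutes.

1.590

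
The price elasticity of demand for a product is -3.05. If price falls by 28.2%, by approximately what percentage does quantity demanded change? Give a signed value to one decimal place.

%ΔQ ≈ E × %ΔP = (-3.05) × (-28.2%) ≈ 86.0%.

86.0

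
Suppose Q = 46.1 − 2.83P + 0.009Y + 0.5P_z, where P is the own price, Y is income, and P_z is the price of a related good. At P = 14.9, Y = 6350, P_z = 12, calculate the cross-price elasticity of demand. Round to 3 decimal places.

0.089

First evaluate Q: 46.1 − 2.83(14.9) + 0.009(6350) + 0.5(12) = 46.1 − 42.167 + 57.15 + 6 = 67.083.
∂Q/∂P_z = +0.5, so E_xy = 0.5·(12/67.083) ≈ 0.089.
E_xy > 0: the goods are substitutes.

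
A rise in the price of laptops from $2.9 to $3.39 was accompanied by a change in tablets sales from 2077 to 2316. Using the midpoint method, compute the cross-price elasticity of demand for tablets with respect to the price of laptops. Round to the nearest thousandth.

%ΔQ_x = (2316 − 2077)/[(2077+2316)/2] = 239/2196.5 ≈ 0.1088.
%ΔP_y = (3.39 − 2.9)/[(2.9+3.39)/2] ≈ 0.1558.
E_xy = 0.1088/0.1558 ≈ 0.698.
E_xy > 0, so tablets and laptops are substitutes.

0.698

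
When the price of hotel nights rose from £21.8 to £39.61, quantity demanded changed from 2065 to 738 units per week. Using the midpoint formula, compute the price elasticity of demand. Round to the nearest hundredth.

%ΔQ = (738 − 2065)/[(2065 + 738)/2] = -1327/1401.5 ≈ -0.9468.
%Δp = (39.61 − 21.8)/[(21.8 + 39.61)/2] = 17.81/30.705 ≈ 0.5800.
Arc elasticity E = %ΔQ/%Δp ≈ -0.9468/0.5800 ≈ -1.63.
|E| > 1: demand is elastic over this range.

-1.63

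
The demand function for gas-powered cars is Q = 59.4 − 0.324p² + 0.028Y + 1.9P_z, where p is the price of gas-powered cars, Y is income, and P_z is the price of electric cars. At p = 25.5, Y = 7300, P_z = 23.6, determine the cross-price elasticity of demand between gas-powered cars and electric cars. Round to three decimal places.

0.458

Q = 59.4 − 0.324(25.5)² + 0.028(7300) + 1.9(23.6) = 59.4 − 210.681 + 204.4 + 44.84 = 97.959.
∂Q/∂P_z = +1.9, so E_xy = 1.9·(23.6/97.959) ≈ 0.458.
E_xy > 0: the goods are substitutes.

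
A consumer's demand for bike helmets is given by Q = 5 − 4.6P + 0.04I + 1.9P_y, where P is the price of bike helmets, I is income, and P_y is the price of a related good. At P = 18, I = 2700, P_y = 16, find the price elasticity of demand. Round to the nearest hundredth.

First evaluate Q: 5 − 4.6(18) + 0.04(2700) + 1.9(16) = 5 − 82.8 + 108 + 30.4 = 60.6.
∂Q/∂P = −4.6, so E_p = (−4.6)·(18/60.6) ≈ -1.37.
|E_p| > 1: demand is elastic.

-1.37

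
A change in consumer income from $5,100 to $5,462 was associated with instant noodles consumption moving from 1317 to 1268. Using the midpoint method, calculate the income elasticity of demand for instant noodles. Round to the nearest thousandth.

-0.553

%ΔQ = (1268 − 1317)/[(1317+1268)/2] = -49/1292.5 ≈ -0.0379.
%ΔY = (5,462 − 5,100)/[(5,100+5,462)/2] = 362/5281 ≈ 0.0685.
E_I = %ΔQ/%ΔY ≈ -0.553.
E_I < 0: inferior good.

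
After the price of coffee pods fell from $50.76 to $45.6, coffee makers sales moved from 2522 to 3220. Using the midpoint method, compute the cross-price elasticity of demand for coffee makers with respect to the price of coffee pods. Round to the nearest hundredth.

-2.27

%ΔQ_x = (3220 − 2522)/[(2522+3220)/2] = 698/2871 ≈ 0.2431.
%ΔP_y = (45.6 − 50.76)/[(50.76+45.6)/2] ≈ -0.1071.
E_xy = 0.2431/-0.1071 ≈ -2.27.
E_xy < 0, so coffee makers and coffee pods are complements.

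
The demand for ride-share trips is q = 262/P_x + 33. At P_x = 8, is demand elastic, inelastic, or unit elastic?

inelastic

At P_x = 8, q = 65.75.
dq/dP_x = −262/P_x² = −4.0938.
Point elasticity E = (dq/dP_x)·(P_x/q) = -4.0938 × 8/65.75 ≈ -0.498.
|E| ≈ 0.498 < 1, so demand is inelastic.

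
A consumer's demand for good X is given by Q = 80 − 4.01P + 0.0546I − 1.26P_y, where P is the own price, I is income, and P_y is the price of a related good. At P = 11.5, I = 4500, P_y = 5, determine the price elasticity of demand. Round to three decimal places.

-0.169

Q = 80 − 4.01(11.5) + 0.0546(4500) − 1.26(5) = 80 − 46.115 + 245.7 − 6.3 = 273.285.
∂Q/∂P = −4.01, so E_p = (−4.01)·(11.5/273.285) ≈ -0.169.
|E_p| < 1: demand is inelastic.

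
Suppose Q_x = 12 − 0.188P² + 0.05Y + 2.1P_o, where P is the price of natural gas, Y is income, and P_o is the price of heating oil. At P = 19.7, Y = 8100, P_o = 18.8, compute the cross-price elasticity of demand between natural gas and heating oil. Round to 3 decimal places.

0.103

Evaluating quantity at (P, Y, P_o) gives Q_x = 12 − 0.188(19.7)² + 0.05(8100) + 2.1(18.8) = 12 − 72.9609 + 405 + 39.48 = 383.5191.
∂Q_x/∂P_o = +2.1, so E_xy = 2.1·(18.8/383.5191) ≈ 0.103.
E_xy > 0: the goods are substitutes.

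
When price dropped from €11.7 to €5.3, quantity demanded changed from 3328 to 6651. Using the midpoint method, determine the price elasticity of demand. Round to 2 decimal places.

%ΔQ = (6651 − 3328)/[(3328 + 6651)/2] = 3323/4989.5 ≈ 0.6660.
%Δp = (5.3 − 11.7)/[(11.7 + 5.3)/2] = -6.4/8.5 ≈ -0.7529.
Arc elasticity E = %ΔQ/%Δp ≈ 0.6660/-0.7529 ≈ -0.88.
|E| < 1: demand is inelastic over this range.

-0.88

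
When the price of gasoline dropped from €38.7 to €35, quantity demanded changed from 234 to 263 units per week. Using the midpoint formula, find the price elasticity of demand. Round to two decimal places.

-1.16

%Δq = (263 − 234)/[(234 + 263)/2] = 29/248.5 ≈ 0.1167.
%Δp = (35 − 38.7)/[(38.7 + 35)/2] = -3.7/36.85 ≈ -0.1004.
Arc elasticity E = %Δq/%Δp ≈ 0.1167/-0.1004 ≈ -1.16.
|E| > 1: demand is elastic over this range.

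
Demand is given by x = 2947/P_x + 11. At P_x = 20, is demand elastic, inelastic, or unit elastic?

inelastic

At P_x = 20, x = 158.35.
dx/dP_x = −2947/P_x² = −7.3675.
Point elasticity E = (dx/dP_x)·(P_x/x) = -7.3675 × 20/158.35 ≈ -0.931.
|E| ≈ 0.931 < 1, so demand is inelastic.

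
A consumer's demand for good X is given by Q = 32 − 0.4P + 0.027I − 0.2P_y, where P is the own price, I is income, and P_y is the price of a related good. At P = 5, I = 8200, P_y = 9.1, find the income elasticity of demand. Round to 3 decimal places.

0.887

Evaluating quantity at (P, I, P_y) gives Q = 32 − 0.4(5) + 0.027(8200) − 0.2(9.1) = 32 − 2 + 221.4 − 1.82 = 249.58.
∂Q/∂I = +0.027, so E_I = 0.027·(8200/249.58) ≈ 0.887.
E_I ∈ (0,1): normal good (necessity).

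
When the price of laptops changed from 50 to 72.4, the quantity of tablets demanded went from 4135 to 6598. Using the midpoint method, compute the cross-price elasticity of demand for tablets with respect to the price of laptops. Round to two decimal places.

1.25

%ΔQ_x = (6598 − 4135)/[(4135+6598)/2] = 2463/5366.5 ≈ 0.4590.
%ΔP_y = (72.4 − 50)/[(50+72.4)/2] ≈ 0.3660.
E_xy = 0.4590/0.3660 ≈ 1.25.
E_xy > 0, so tablets and laptops are substitutes.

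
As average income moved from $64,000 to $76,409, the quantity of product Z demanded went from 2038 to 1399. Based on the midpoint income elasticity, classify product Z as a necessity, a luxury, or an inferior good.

inferior

%ΔQ = (1399 − 2038)/[(2038+1399)/2] = -639/1718.5 ≈ -0.3718.
%ΔY = (76,409 − 64,000)/[(64,000+76,409)/2] = 12409/70204.5 ≈ 0.1768.
E_I = %ΔQ/%ΔY ≈ -2.104.
E_I < 0: inferior good.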